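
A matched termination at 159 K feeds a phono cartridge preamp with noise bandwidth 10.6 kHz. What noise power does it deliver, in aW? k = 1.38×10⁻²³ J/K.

P_n = kTB = 1.38×10⁻²³ × 159 × 1.06×10⁴ = 2.33×10⁻¹⁷ W = 23.3 aW

23.3 aW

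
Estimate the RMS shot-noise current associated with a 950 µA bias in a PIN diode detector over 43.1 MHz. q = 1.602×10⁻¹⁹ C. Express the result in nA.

I_n = √(2qI·B)
2qI·B = 2 × 1.602×10⁻¹⁹ × 9.50×10⁻⁴ × 4.31×10⁷ = 1.31×10⁻¹⁴ A²
I_n = √(1.31×10⁻¹⁴) = 1.15×10⁻⁷ A = 115 nA

115 nA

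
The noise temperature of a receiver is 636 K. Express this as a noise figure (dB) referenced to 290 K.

F = 1 + T_e/T₀ = 1 + 636/290 = 3.1931
NF = 10 log₁₀(3.1931) = 5.04 dB

5.04 dB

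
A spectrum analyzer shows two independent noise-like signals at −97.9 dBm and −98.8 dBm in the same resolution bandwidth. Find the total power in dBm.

Convert to linear, add, convert back:
P₁ = 1.62×10⁻¹³ W, P₂ = 1.32×10⁻¹³ W
P_tot = 2.94×10⁻¹³ W → 10 log₁₀(P_tot / 10⁻³) = −95.3 dBm

−95.3 dBm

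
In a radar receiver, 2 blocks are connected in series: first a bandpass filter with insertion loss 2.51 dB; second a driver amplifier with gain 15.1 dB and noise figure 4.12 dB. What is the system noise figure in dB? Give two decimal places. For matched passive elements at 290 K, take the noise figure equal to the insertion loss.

Convert to linear (a loss of L dB is a gain of −L dB): F_i = 10^(NF_i/10), G_i = 10^(G_i,dB/10)
  Stage 1: F_1 = 10^(2.51/10) = 1.782, G_1 = 10^(−2.51/10) = 0.5610
  Stage 2: F_2 = 10^(4.12/10) = 2.582, G_2 = 10^(15.1/10) = 32.36
Friis cascade:
  F = 1.782 + (2.582 − 1)/0.5610 = 4.603
NF = 10 log₁₀(4.603) = 6.63 dB

6.63 dB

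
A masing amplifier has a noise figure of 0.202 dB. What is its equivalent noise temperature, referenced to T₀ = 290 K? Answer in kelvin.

13.8 K

F = 10^(0.202/10) = 1.04761
T_e = (F − 1)·T₀ = (1.04761 − 1) × 290 = 13.8 K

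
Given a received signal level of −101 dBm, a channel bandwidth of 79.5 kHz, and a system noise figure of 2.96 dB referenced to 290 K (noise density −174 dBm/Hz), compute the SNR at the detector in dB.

Noise floor: N = −174 + 10 log₁₀(B) + NF
10 log₁₀(7.95×10⁴) = 49 dB
N = −174 + 49 + 2.96 = −122.04 dBm
SNR = P_sig − N = −101 − (−122.04) = 21.04 dB → 21.0 dB

21.0 dB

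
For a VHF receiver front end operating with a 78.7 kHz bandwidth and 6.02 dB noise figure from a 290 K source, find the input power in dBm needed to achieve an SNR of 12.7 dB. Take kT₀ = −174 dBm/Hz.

Sensitivity = −174 + 10 log₁₀(B) + NF + SNR_min
= −174 + 48.96 + 6.02 + 12.7
= −106.32 dBm → −106.3 dBm

−106.3 dBm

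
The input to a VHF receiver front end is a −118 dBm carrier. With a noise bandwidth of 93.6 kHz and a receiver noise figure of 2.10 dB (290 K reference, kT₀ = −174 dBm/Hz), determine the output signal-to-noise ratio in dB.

Noise floor: N = −174 + 10 log₁₀(B) + NF
10 log₁₀(9.36×10⁴) = 49.71 dB
N = −174 + 49.71 + 2.10 = −122.19 dBm
SNR = P_sig − N = −118 − (−122.19) = 4.19 dB → 4.2 dB

4.2 dB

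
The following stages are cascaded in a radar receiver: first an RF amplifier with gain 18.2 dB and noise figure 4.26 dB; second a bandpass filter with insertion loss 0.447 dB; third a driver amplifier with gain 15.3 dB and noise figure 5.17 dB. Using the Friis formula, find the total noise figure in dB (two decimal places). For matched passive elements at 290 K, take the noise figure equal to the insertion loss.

4.32 dB

Convert to linear (a loss of L dB is a gain of −L dB): F_i = 10^(NF_i/10), G_i = 10^(G_i,dB/10)
  Stage 1: F_1 = 10^(4.26/10) = 2.667, G_1 = 10^(18.2/10) = 66.07
  Stage 2: F_2 = 10^(0.447/10) = 1.108, G_2 = 10^(−0.447/10) = 0.9022
  Stage 3: F_3 = 10^(5.17/10) = 3.289, G_3 = 10^(15.3/10) = 33.88
Friis cascade:
  F = 2.667 + (1.108 − 1)/66.07 + (3.289 − 1)/59.61 = 2.707
NF = 10 log₁₀(2.707) = 4.32 dB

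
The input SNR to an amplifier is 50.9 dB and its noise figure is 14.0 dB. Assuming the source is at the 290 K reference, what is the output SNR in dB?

36.9 dB

By definition F = SNR_in/SNR_out, so in dB: SNR_out = SNR_in − NF
SNR_out = 50.9 − 14.0 = 36.9 dB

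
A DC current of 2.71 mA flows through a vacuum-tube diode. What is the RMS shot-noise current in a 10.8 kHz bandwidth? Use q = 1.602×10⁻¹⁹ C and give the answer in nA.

3.06 nA

I_n = √(2qI·B)
2qI·B = 2 × 1.602×10⁻¹⁹ × 2.71×10⁻³ × 1.08×10⁴ = 9.38×10⁻¹⁸ A²
I_n = √(9.38×10⁻¹⁸) = 3.06×10⁻⁹ A = 3.06 nA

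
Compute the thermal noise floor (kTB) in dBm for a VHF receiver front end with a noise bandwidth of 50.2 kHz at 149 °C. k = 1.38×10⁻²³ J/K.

T = 149 °C + 273.15 = 422.15 K
P_n = kTB = 1.38×10⁻²³ × 422.15 × 5.02×10⁴ = 2.92×10⁻¹⁶ W
In dBm: 10 log₁₀(2.92×10⁻¹⁶ / 10⁻³) = −125.3 dBm

−125.3 dBm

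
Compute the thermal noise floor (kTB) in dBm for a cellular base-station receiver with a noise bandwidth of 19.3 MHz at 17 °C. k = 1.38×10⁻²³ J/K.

T = 17 °C + 273.15 = 290.15 K
P_n = kTB = 1.38×10⁻²³ × 290.15 × 1.93×10⁷ = 7.73×10⁻¹⁴ W
In dBm: 10 log₁₀(7.73×10⁻¹⁴ / 10⁻³) = −101.1 dBm

−101.1 dBm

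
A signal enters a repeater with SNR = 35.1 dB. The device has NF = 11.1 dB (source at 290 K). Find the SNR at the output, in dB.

By definition F = SNR_in/SNR_out, so in dB: SNR_out = SNR_in − NF
SNR_out = 35.1 − 11.1 = 24.0 dB

24.0 dB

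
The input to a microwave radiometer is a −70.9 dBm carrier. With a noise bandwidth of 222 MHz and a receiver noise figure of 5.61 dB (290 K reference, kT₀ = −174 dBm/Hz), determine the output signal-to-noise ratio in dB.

Noise floor: N = −174 + 10 log₁₀(B) + NF
10 log₁₀(2.22×10⁸) = 83.46 dB
N = −174 + 83.46 + 5.61 = −84.93 dBm
SNR = P_sig − N = −70.9 − (−84.93) = 14.03 dB → 14.0 dB

14.0 dB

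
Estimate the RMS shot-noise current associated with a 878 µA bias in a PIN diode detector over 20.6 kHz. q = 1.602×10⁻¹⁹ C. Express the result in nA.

I_n = √(2qI·B)
2qI·B = 2 × 1.602×10⁻¹⁹ × 8.78×10⁻⁴ × 2.06×10⁴ = 5.80×10⁻¹⁸ A²
I_n = √(5.80×10⁻¹⁸) = 2.41×10⁻⁹ A = 2.41 nA

2.41 nA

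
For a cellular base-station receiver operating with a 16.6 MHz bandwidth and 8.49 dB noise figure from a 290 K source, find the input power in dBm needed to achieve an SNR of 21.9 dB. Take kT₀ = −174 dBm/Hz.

−71.4 dBm

Sensitivity = −174 + 10 log₁₀(B) + NF + SNR_min
= −174 + 72.2 + 8.49 + 21.9
= −71.41 dBm → −71.4 dBm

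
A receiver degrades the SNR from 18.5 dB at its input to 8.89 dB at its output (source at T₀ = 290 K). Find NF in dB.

NF (dB) = SNR_in(dB) − SNR_out(dB) when the source is at T₀
NF = 18.5 − 8.89 = 9.61 dB

9.61 dB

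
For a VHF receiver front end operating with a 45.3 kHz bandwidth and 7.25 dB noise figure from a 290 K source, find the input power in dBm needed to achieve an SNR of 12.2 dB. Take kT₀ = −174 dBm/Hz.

−108.0 dBm

Sensitivity = −174 + 10 log₁₀(B) + NF + SNR_min
= −174 + 46.56 + 7.25 + 12.2
= −107.99 dBm → −108.0 dBm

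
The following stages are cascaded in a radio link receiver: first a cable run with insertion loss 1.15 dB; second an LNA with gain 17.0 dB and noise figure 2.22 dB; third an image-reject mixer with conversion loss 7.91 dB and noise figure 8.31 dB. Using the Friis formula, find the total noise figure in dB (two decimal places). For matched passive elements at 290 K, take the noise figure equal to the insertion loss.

Convert to linear (a loss of L dB is a gain of −L dB): F_i = 10^(NF_i/10), G_i = 10^(G_i,dB/10)
  Stage 1: F_1 = 10^(1.15/10) = 1.303, G_1 = 10^(−1.15/10) = 0.7674
  Stage 2: F_2 = 10^(2.22/10) = 1.667, G_2 = 10^(17.0/10) = 50.12
  Stage 3: F_3 = 10^(8.31/10) = 6.776, G_3 = 10^(−7.91/10) = 0.1618
Friis cascade:
  F = 1.303 + (1.667 − 1)/0.7674 + (6.776 − 1)/38.46 = 2.323
NF = 10 log₁₀(2.323) = 3.66 dB

3.66 dB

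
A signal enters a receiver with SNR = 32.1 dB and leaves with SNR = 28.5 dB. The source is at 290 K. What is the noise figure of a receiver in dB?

3.6 dB

NF (dB) = SNR_in(dB) − SNR_out(dB) when the source is at T₀
NF = 32.1 − 28.5 = 3.6 dB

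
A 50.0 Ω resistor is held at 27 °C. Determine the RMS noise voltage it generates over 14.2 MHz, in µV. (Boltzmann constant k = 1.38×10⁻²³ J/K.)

3.43 µV

T = 27 °C + 273.15 = 300.15 K
V_n = √(4kTRB)
4kTRB = 4 × 1.38×10⁻²³ × 300.15 × 5.00×10¹ × 1.42×10⁷ = 1.18×10⁻¹¹ V²
V_n = √(1.18×10⁻¹¹) = 3.43×10⁻⁶ V = 3.43 µV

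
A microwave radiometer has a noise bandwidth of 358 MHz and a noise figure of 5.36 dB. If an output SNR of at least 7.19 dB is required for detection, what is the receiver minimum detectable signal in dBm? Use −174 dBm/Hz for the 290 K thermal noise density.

−75.9 dBm

Sensitivity = −174 + 10 log₁₀(B) + NF + SNR_min
= −174 + 85.54 + 5.36 + 7.19
= −75.91 dBm → −75.9 dBm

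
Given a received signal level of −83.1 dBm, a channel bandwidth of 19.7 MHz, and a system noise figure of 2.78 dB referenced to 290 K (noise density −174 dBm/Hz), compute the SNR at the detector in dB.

15.2 dB

Noise floor: N = −174 + 10 log₁₀(B) + NF
10 log₁₀(1.97×10⁷) = 72.94 dB
N = −174 + 72.94 + 2.78 = −98.28 dBm
SNR = P_sig − N = −83.1 − (−98.28) = 15.18 dB → 15.2 dB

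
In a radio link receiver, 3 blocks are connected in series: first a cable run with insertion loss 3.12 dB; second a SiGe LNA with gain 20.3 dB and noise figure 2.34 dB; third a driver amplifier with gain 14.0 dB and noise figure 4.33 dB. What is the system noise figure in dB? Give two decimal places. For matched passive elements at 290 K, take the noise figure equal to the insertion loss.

5.50 dB

Convert to linear (a loss of L dB is a gain of −L dB): F_i = 10^(NF_i/10), G_i = 10^(G_i,dB/10)
  Stage 1: F_1 = 10^(3.12/10) = 2.051, G_1 = 10^(−3.12/10) = 0.4875
  Stage 2: F_2 = 10^(2.34/10) = 1.714, G_2 = 10^(20.3/10) = 107.2
  Stage 3: F_3 = 10^(4.33/10) = 2.710, G_3 = 10^(14.0/10) = 25.12
Friis cascade:
  F = 2.051 + (1.714 − 1)/0.4875 + (2.710 − 1)/52.24 = 3.548
NF = 10 log₁₀(3.548) = 5.50 dB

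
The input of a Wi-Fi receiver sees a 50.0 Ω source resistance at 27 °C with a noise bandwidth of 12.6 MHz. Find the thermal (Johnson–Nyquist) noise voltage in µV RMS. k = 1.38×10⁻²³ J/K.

3.23 µV

T = 27 °C + 273.15 = 300.15 K
V_n = √(4kTRB)
4kTRB = 4 × 1.38×10⁻²³ × 300.15 × 5.00×10¹ × 1.26×10⁷ = 1.04×10⁻¹¹ V²
V_n = √(1.04×10⁻¹¹) = 3.23×10⁻⁶ V = 3.23 µV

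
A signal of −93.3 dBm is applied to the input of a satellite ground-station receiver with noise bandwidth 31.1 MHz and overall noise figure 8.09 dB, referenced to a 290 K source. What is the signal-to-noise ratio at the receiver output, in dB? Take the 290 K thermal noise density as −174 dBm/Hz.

−2.3 dB

Noise floor: N = −174 + 10 log₁₀(B) + NF
10 log₁₀(3.11×10⁷) = 74.93 dB
N = −174 + 74.93 + 8.09 = −90.98 dBm
SNR = P_sig − N = −93.3 − (−90.98) = −2.32 dB → −2.3 dB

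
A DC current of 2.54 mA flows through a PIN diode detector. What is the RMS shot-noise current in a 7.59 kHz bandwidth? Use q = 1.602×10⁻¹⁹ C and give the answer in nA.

I_n = √(2qI·B)
2qI·B = 2 × 1.602×10⁻¹⁹ × 2.54×10⁻³ × 7.59×10³ = 6.18×10⁻¹⁸ A²
I_n = √(6.18×10⁻¹⁸) = 2.49×10⁻⁹ A = 2.49 nA

2.49 nA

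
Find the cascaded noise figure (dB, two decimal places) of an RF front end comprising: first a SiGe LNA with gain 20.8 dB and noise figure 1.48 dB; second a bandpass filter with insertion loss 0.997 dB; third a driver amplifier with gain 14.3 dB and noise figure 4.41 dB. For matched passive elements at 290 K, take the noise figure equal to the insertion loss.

Convert to linear (a loss of L dB is a gain of −L dB): F_i = 10^(NF_i/10), G_i = 10^(G_i,dB/10)
  Stage 1: F_1 = 10^(1.48/10) = 1.406, G_1 = 10^(20.8/10) = 120.2
  Stage 2: F_2 = 10^(0.997/10) = 1.258, G_2 = 10^(−0.997/10) = 0.7949
  Stage 3: F_3 = 10^(4.41/10) = 2.761, G_3 = 10^(14.3/10) = 26.92
Friis cascade:
  F = 1.406 + (1.258 − 1)/120.2 + (2.761 − 1)/95.57 = 1.427
NF = 10 log₁₀(1.427) = 1.54 dB

1.54 dB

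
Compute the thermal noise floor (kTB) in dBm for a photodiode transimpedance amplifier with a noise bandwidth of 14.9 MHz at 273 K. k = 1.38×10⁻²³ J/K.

−102.5 dBm

P_n = kTB = 1.38×10⁻²³ × 273 × 1.49×10⁷ = 5.61×10⁻¹⁴ W
In dBm: 10 log₁₀(5.61×10⁻¹⁴ / 10⁻³) = −102.5 dBm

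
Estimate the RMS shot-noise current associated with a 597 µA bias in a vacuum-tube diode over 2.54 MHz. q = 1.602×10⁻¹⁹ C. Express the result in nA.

22.0 nA

I_n = √(2qI·B)
2qI·B = 2 × 1.602×10⁻¹⁹ × 5.97×10⁻⁴ × 2.54×10⁶ = 4.86×10⁻¹⁶ A²
I_n = √(4.86×10⁻¹⁶) = 2.20×10⁻⁸ A = 22.0 nA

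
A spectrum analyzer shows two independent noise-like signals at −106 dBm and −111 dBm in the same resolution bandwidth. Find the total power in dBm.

Convert to linear, add, convert back:
P₁ = 2.51×10⁻¹⁴ W, P₂ = 7.94×10⁻¹⁵ W
P_tot = 3.31×10⁻¹⁴ W → 10 log₁₀(P_tot / 10⁻³) = −104.8 dBm

−104.8 dBm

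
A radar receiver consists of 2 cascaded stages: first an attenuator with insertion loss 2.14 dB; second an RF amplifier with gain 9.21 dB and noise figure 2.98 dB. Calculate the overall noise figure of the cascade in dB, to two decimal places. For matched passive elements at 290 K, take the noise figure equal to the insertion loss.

Convert to linear (a loss of L dB is a gain of −L dB): F_i = 10^(NF_i/10), G_i = 10^(G_i,dB/10)
  Stage 1: F_1 = 10^(2.14/10) = 1.637, G_1 = 10^(−2.14/10) = 0.6109
  Stage 2: F_2 = 10^(2.98/10) = 1.986, G_2 = 10^(9.21/10) = 8.337
Friis cascade:
  F = 1.637 + (1.986 − 1)/0.6109 = 3.251
NF = 10 log₁₀(3.251) = 5.12 dB

5.12 dB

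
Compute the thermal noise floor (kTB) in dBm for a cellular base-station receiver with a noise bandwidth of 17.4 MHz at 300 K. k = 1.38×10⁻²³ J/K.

−101.4 dBm

P_n = kTB = 1.38×10⁻²³ × 300 × 1.74×10⁷ = 7.20×10⁻¹⁴ W
In dBm: 10 log₁₀(7.20×10⁻¹⁴ / 10⁻³) = −101.4 dBm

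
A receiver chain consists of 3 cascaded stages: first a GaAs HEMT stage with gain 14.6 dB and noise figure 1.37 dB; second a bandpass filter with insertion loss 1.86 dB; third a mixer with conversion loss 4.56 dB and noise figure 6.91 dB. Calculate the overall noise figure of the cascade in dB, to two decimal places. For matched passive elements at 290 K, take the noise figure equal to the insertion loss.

2.03 dB

Convert to linear (a loss of L dB is a gain of −L dB): F_i = 10^(NF_i/10), G_i = 10^(G_i,dB/10)
  Stage 1: F_1 = 10^(1.37/10) = 1.371, G_1 = 10^(14.6/10) = 28.84
  Stage 2: F_2 = 10^(1.86/10) = 1.535, G_2 = 10^(−1.86/10) = 0.6516
  Stage 3: F_3 = 10^(6.91/10) = 4.909, G_3 = 10^(−4.56/10) = 0.3499
Friis cascade:
  F = 1.371 + (1.535 − 1)/28.84 + (4.909 − 1)/18.79 = 1.597
NF = 10 log₁₀(1.597) = 2.03 dB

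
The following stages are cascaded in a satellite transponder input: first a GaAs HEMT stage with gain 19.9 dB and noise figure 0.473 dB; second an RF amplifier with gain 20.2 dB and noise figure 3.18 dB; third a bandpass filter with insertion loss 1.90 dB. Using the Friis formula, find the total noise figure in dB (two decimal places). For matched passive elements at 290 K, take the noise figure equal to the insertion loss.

Convert to linear (a loss of L dB is a gain of −L dB): F_i = 10^(NF_i/10), G_i = 10^(G_i,dB/10)
  Stage 1: F_1 = 10^(0.473/10) = 1.115, G_1 = 10^(19.9/10) = 97.72
  Stage 2: F_2 = 10^(3.18/10) = 2.080, G_2 = 10^(20.2/10) = 104.7
  Stage 3: F_3 = 10^(1.90/10) = 1.549, G_3 = 10^(−1.90/10) = 0.6457
Friis cascade:
  F = 1.115 + (2.080 − 1)/97.72 + (1.549 − 1)/1.023×10⁴ = 1.126
NF = 10 log₁₀(1.126) = 0.52 dB

0.52 dB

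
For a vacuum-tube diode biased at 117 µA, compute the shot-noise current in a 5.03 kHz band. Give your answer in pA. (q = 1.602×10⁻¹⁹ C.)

434 pA

I_n = √(2qI·B)
2qI·B = 2 × 1.602×10⁻¹⁹ × 1.17×10⁻⁴ × 5.03×10³ = 1.89×10⁻¹⁹ A²
I_n = √(1.89×10⁻¹⁹) = 4.34×10⁻¹⁰ A = 434 pA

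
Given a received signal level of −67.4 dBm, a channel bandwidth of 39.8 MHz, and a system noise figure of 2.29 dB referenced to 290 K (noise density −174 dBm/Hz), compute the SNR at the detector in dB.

28.3 dB

Noise floor: N = −174 + 10 log₁₀(B) + NF
10 log₁₀(3.98×10⁷) = 76 dB
N = −174 + 76 + 2.29 = −95.71 dBm
SNR = P_sig − N = −67.4 − (−95.71) = 28.31 dB → 28.3 dB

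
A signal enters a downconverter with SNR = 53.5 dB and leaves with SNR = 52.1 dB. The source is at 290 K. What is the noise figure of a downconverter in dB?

NF (dB) = SNR_in(dB) − SNR_out(dB) when the source is at T₀
NF = 53.5 − 52.1 = 1.4 dB

1.4 dB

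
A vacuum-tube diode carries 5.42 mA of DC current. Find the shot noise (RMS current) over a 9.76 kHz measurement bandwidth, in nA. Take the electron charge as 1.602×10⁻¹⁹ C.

I_n = √(2qI·B)
2qI·B = 2 × 1.602×10⁻¹⁹ × 5.42×10⁻³ × 9.76×10³ = 1.69×10⁻¹⁷ A²
I_n = √(1.69×10⁻¹⁷) = 4.12×10⁻⁹ A = 4.12 nA

4.12 nA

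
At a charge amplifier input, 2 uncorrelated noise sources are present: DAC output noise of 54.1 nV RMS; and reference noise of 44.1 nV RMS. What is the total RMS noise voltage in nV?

69.8 nV

Uncorrelated sources add in power (mean-square): V_tot = √(ΣV_i²)
V_tot = √[(5.41×10⁻⁸)² + (4.41×10⁻⁸)²] = 6.98×10⁻⁸ V = 69.8 nV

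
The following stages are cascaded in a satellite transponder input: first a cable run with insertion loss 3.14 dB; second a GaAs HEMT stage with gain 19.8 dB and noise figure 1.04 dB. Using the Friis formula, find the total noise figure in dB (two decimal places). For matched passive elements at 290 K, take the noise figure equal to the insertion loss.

Convert to linear (a loss of L dB is a gain of −L dB): F_i = 10^(NF_i/10), G_i = 10^(G_i,dB/10)
  Stage 1: F_1 = 10^(3.14/10) = 2.061, G_1 = 10^(−3.14/10) = 0.4853
  Stage 2: F_2 = 10^(1.04/10) = 1.271, G_2 = 10^(19.8/10) = 95.50
Friis cascade:
  F = 2.061 + (1.271 − 1)/0.4853 = 2.618
NF = 10 log₁₀(2.618) = 4.18 dB

4.18 dB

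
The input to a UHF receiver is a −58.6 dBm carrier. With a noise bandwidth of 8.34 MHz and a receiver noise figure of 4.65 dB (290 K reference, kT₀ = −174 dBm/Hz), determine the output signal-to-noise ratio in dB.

41.5 dB

Noise floor: N = −174 + 10 log₁₀(B) + NF
10 log₁₀(8.34×10⁶) = 69.21 dB
N = −174 + 69.21 + 4.65 = −100.14 dBm
SNR = P_sig − N = −58.6 − (−100.14) = 41.54 dB → 41.5 dB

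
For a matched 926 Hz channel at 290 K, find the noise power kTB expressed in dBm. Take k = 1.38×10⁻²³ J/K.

−144.3 dBm

P_n = kTB = 1.38×10⁻²³ × 290 × 9.26×10² = 3.71×10⁻¹⁸ W
In dBm: 10 log₁₀(3.71×10⁻¹⁸ / 10⁻³) = −144.3 dBm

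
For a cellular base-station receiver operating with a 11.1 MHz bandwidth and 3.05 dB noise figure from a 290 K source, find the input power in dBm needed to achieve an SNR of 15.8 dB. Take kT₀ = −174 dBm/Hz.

−84.7 dBm

Sensitivity = −174 + 10 log₁₀(B) + NF + SNR_min
= −174 + 70.45 + 3.05 + 15.8
= −84.70 dBm → −84.7 dBm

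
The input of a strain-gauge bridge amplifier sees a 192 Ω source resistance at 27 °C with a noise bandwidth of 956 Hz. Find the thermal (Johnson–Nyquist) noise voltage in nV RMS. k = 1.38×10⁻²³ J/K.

55.1 nV

T = 27 °C + 273.15 = 300.15 K
V_n = √(4kTRB)
4kTRB = 4 × 1.38×10⁻²³ × 300.15 × 1.92×10² × 9.56×10² = 3.04×10⁻¹⁵ V²
V_n = √(3.04×10⁻¹⁵) = 5.51×10⁻⁸ V = 55.1 nV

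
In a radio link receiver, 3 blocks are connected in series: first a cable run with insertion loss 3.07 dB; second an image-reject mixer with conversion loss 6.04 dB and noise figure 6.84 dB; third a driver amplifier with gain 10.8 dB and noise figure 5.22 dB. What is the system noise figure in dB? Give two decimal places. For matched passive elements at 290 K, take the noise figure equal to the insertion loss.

14.59 dB

Convert to linear (a loss of L dB is a gain of −L dB): F_i = 10^(NF_i/10), G_i = 10^(G_i,dB/10)
  Stage 1: F_1 = 10^(3.07/10) = 2.028, G_1 = 10^(−3.07/10) = 0.4932
  Stage 2: F_2 = 10^(6.84/10) = 4.831, G_2 = 10^(−6.04/10) = 0.2489
  Stage 3: F_3 = 10^(5.22/10) = 3.327, G_3 = 10^(10.8/10) = 12.02
Friis cascade:
  F = 2.028 + (4.831 − 1)/0.4932 + (3.327 − 1)/0.1227 = 28.75
NF = 10 log₁₀(28.75) = 14.59 dB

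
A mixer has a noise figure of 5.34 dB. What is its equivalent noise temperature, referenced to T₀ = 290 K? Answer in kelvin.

702 K

F = 10^(5.34/10) = 3.41979
T_e = (F − 1)·T₀ = (3.41979 − 1) × 290 = 702 K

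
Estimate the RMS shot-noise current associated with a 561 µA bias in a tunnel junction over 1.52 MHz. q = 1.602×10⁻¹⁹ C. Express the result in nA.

I_n = √(2qI·B)
2qI·B = 2 × 1.602×10⁻¹⁹ × 5.61×10⁻⁴ × 1.52×10⁶ = 2.73×10⁻¹⁶ A²
I_n = √(2.73×10⁻¹⁶) = 1.65×10⁻⁸ A = 16.5 nA

16.5 nA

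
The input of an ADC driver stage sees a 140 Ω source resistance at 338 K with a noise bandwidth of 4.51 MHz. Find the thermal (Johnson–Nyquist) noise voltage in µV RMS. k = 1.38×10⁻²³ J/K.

V_n = √(4kTRB)
4kTRB = 4 × 1.38×10⁻²³ × 338 × 1.40×10² × 4.51×10⁶ = 1.18×10⁻¹¹ V²
V_n = √(1.18×10⁻¹¹) = 3.43×10⁻⁶ V = 3.43 µV

3.43 µV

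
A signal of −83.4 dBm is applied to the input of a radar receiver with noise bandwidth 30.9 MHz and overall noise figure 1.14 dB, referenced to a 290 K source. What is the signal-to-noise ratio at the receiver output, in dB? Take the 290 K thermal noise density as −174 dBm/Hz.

14.6 dB

Noise floor: N = −174 + 10 log₁₀(B) + NF
10 log₁₀(3.09×10⁷) = 74.9 dB
N = −174 + 74.9 + 1.14 = −97.96 dBm
SNR = P_sig − N = −83.4 − (−97.96) = 14.56 dB → 14.6 dB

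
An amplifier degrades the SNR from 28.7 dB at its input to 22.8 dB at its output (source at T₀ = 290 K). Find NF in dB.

NF (dB) = SNR_in(dB) − SNR_out(dB) when the source is at T₀
NF = 28.7 − 22.8 = 5.9 dB

5.9 dB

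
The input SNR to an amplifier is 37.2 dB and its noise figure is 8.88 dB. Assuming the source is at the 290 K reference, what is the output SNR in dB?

By definition F = SNR_in/SNR_out, so in dB: SNR_out = SNR_in − NF
SNR_out = 37.2 − 8.88 = 28.32 dB

28.32 dB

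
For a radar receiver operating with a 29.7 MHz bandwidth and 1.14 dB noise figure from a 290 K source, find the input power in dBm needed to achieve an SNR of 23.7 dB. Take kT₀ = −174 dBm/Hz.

Sensitivity = −174 + 10 log₁₀(B) + NF + SNR_min
= −174 + 74.73 + 1.14 + 23.7
= −74.43 dBm → −74.4 dBm

−74.4 dBm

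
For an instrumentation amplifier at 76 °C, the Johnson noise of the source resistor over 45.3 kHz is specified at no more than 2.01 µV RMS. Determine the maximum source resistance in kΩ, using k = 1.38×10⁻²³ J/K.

T = 76 °C + 273.15 = 349.15 K
Johnson–Nyquist: V_n = √(4kTRB) ⇒ R = V_n² / (4kTB)
4kTB = 4 × 1.38×10⁻²³ × 349.15 × 4.53×10⁴ = 8.73×10⁻¹⁶
R = (2.01×10⁻⁶)² / 8.73×10⁻¹⁶ = 4.63×10³ Ω = 4.63 kΩ

4.63 kΩ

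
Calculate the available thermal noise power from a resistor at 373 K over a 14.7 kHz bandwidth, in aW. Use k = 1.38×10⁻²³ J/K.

75.7 aW

P_n = kTB = 1.38×10⁻²³ × 373 × 1.47×10⁴ = 7.57×10⁻¹⁷ W = 75.7 aW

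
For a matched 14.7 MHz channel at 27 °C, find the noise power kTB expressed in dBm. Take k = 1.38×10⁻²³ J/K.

T = 27 °C + 273.15 = 300.15 K
P_n = kTB = 1.38×10⁻²³ × 300.15 × 1.47×10⁷ = 6.09×10⁻¹⁴ W
In dBm: 10 log₁₀(6.09×10⁻¹⁴ / 10⁻³) = −102.2 dBm

−102.2 dBm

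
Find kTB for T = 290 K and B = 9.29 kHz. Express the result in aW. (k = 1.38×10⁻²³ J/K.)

37.2 aW

P_n = kTB = 1.38×10⁻²³ × 290 × 9.29×10³ = 3.72×10⁻¹⁷ W = 37.2 aW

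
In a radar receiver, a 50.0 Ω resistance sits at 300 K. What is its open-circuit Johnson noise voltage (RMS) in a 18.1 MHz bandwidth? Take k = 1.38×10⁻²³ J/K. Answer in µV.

3.87 µV

V_n = √(4kTRB)
4kTRB = 4 × 1.38×10⁻²³ × 300 × 5.00×10¹ × 1.81×10⁷ = 1.50×10⁻¹¹ V²
V_n = √(1.50×10⁻¹¹) = 3.87×10⁻⁶ V = 3.87 µV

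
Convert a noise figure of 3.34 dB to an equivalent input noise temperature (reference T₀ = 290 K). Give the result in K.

336 K

F = 10^(3.34/10) = 2.15774
T_e = (F − 1)·T₀ = (2.15774 − 1) × 290 = 336 K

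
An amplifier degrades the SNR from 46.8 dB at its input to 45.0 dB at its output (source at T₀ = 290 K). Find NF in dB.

1.8 dB

NF (dB) = SNR_in(dB) − SNR_out(dB) when the source is at T₀
NF = 46.8 − 45.0 = 1.8 dB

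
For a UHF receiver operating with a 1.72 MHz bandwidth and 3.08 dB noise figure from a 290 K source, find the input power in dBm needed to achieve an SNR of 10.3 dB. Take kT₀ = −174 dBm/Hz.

−98.3 dBm

Sensitivity = −174 + 10 log₁₀(B) + NF + SNR_min
= −174 + 62.36 + 3.08 + 10.3
= −98.26 dBm → −98.3 dBm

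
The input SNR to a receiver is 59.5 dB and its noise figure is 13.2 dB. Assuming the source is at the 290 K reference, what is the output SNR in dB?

46.3 dB

By definition F = SNR_in/SNR_out, so in dB: SNR_out = SNR_in − NF
SNR_out = 59.5 − 13.2 = 46.3 dB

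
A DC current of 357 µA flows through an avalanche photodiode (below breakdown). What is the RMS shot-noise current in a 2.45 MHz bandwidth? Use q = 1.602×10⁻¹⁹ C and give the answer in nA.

16.7 nA

I_n = √(2qI·B)
2qI·B = 2 × 1.602×10⁻¹⁹ × 3.57×10⁻⁴ × 2.45×10⁶ = 2.80×10⁻¹⁶ A²
I_n = √(2.80×10⁻¹⁶) = 1.67×10⁻⁸ A = 16.7 nA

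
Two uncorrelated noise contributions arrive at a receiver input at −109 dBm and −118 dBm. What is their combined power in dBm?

−108.5 dBm

Convert to linear, add, convert back:
P₁ = 1.26×10⁻¹⁴ W, P₂ = 1.58×10⁻¹⁵ W
P_tot = 1.42×10⁻¹⁴ W → 10 log₁₀(P_tot / 10⁻³) = −108.5 dBm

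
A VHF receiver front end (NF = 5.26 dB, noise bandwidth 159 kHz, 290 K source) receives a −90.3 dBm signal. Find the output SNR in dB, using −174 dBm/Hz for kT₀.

26.4 dB

Noise floor: N = −174 + 10 log₁₀(B) + NF
10 log₁₀(1.59×10⁵) = 52.01 dB
N = −174 + 52.01 + 5.26 = −116.73 dBm
SNR = P_sig − N = −90.3 − (−116.73) = 26.43 dB → 26.4 dB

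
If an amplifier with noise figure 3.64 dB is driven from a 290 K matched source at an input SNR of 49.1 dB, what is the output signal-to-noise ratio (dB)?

By definition F = SNR_in/SNR_out, so in dB: SNR_out = SNR_in − NF
SNR_out = 49.1 − 3.64 = 45.46 dB

45.46 dB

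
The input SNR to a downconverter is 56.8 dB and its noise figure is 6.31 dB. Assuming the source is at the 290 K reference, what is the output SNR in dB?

50.49 dB

By definition F = SNR_in/SNR_out, so in dB: SNR_out = SNR_in − NF
SNR_out = 56.8 − 6.31 = 50.49 dB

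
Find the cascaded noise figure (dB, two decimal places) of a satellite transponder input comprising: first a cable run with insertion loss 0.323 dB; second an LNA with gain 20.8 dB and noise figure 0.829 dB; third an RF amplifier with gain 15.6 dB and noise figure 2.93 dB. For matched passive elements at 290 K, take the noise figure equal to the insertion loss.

1.18 dB

Convert to linear (a loss of L dB is a gain of −L dB): F_i = 10^(NF_i/10), G_i = 10^(G_i,dB/10)
  Stage 1: F_1 = 10^(0.323/10) = 1.077, G_1 = 10^(−0.323/10) = 0.9283
  Stage 2: F_2 = 10^(0.829/10) = 1.210, G_2 = 10^(20.8/10) = 120.2
  Stage 3: F_3 = 10^(2.93/10) = 1.963, G_3 = 10^(15.6/10) = 36.31
Friis cascade:
  F = 1.077 + (1.210 − 1)/0.9283 + (1.963 − 1)/111.6 = 1.312
NF = 10 log₁₀(1.312) = 1.18 dB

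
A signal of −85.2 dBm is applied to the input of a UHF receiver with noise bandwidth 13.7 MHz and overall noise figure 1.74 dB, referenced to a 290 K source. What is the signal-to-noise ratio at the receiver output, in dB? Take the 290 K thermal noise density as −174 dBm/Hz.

15.7 dB

Noise floor: N = −174 + 10 log₁₀(B) + NF
10 log₁₀(1.37×10⁷) = 71.37 dB
N = −174 + 71.37 + 1.74 = −100.89 dBm
SNR = P_sig − N = −85.2 − (−100.89) = 15.69 dB → 15.7 dB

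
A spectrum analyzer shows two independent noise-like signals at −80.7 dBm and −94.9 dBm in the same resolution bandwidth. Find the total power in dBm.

Convert to linear, add, convert back:
P₁ = 8.51×10⁻¹² W, P₂ = 3.24×10⁻¹³ W
P_tot = 8.83×10⁻¹² W → 10 log₁₀(P_tot / 10⁻³) = −80.5 dBm

−80.5 dBm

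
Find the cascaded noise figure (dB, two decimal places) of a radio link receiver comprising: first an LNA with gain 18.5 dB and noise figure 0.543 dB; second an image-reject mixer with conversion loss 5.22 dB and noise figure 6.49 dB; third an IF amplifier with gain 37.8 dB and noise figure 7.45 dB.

Convert to linear (a loss of L dB is a gain of −L dB): F_i = 10^(NF_i/10), G_i = 10^(G_i,dB/10)
  Stage 1: F_1 = 10^(0.543/10) = 1.133, G_1 = 10^(18.5/10) = 70.79
  Stage 2: F_2 = 10^(6.49/10) = 4.457, G_2 = 10^(−5.22/10) = 0.3006
  Stage 3: F_3 = 10^(7.45/10) = 5.559, G_3 = 10^(37.8/10) = 6026
Friis cascade:
  F = 1.133 + (4.457 − 1)/70.79 + (5.559 − 1)/21.28 = 1.396
NF = 10 log₁₀(1.396) = 1.45 dB

1.45 dB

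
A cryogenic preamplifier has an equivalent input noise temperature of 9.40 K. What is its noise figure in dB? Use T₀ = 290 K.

0.139 dB

F = 1 + T_e/T₀ = 1 + 9.40/290 = 1.03241
NF = 10 log₁₀(1.03241) = 0.139 dB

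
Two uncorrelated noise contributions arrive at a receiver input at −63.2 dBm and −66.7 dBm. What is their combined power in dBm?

Convert to linear, add, convert back:
P₁ = 4.79×10⁻¹⁰ W, P₂ = 2.14×10⁻¹⁰ W
P_tot = 6.92×10⁻¹⁰ W → 10 log₁₀(P_tot / 10⁻³) = −61.6 dBm

−61.6 dBm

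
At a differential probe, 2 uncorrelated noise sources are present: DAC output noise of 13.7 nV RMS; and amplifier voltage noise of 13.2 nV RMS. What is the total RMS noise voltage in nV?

19.0 nV

Uncorrelated sources add in power (mean-square): V_tot = √(ΣV_i²)
V_tot = √[(1.37×10⁻⁸)² + (1.32×10⁻⁸)²] = 1.90×10⁻⁸ V = 19.0 nV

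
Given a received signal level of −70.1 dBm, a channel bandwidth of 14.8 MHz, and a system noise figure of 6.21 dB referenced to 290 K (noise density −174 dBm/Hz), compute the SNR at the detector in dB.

Noise floor: N = −174 + 10 log₁₀(B) + NF
10 log₁₀(1.48×10⁷) = 71.7 dB
N = −174 + 71.7 + 6.21 = −96.09 dBm
SNR = P_sig − N = −70.1 − (−96.09) = 25.99 dB → 26.0 dB

26.0 dB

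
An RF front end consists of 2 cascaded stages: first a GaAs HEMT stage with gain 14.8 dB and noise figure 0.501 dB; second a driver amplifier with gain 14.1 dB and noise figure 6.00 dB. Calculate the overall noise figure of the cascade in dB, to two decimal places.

Convert to linear (a loss of L dB is a gain of −L dB): F_i = 10^(NF_i/10), G_i = 10^(G_i,dB/10)
  Stage 1: F_1 = 10^(0.501/10) = 1.122, G_1 = 10^(14.8/10) = 30.20
  Stage 2: F_2 = 10^(6.00/10) = 3.981, G_2 = 10^(14.1/10) = 25.70
Friis cascade:
  F = 1.122 + (3.981 − 1)/30.20 = 1.221
NF = 10 log₁₀(1.221) = 0.87 dB

0.87 dB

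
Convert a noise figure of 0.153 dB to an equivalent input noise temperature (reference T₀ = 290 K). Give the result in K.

F = 10^(0.153/10) = 1.03586
T_e = (F − 1)·T₀ = (1.03586 − 1) × 290 = 10.4 K

10.4 K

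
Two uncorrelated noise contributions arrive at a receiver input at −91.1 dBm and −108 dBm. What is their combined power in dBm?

−91.0 dBm

Convert to linear, add, convert back:
P₁ = 7.76×10⁻¹³ W, P₂ = 1.58×10⁻¹⁴ W
P_tot = 7.92×10⁻¹³ W → 10 log₁₀(P_tot / 10⁻³) = −91.0 dBm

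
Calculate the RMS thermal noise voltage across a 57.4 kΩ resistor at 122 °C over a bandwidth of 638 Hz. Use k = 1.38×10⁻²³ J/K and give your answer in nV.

894 nV

T = 122 °C + 273.15 = 395.15 K
V_n = √(4kTRB)
4kTRB = 4 × 1.38×10⁻²³ × 395.15 × 5.74×10⁴ × 6.38×10² = 7.99×10⁻¹³ V²
V_n = √(7.99×10⁻¹³) = 8.94×10⁻⁷ V = 894 nV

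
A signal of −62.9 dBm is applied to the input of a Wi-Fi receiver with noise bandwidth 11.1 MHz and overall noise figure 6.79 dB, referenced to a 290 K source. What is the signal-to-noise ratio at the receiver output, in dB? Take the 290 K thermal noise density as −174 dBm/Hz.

33.9 dB

Noise floor: N = −174 + 10 log₁₀(B) + NF
10 log₁₀(1.11×10⁷) = 70.45 dB
N = −174 + 70.45 + 6.79 = −96.76 dBm
SNR = P_sig − N = −62.9 − (−96.76) = 33.86 dB → 33.9 dB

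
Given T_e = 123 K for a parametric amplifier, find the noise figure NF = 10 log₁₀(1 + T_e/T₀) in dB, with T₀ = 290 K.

1.54 dB

F = 1 + T_e/T₀ = 1 + 123/290 = 1.42414
NF = 10 log₁₀(1.42414) = 1.54 dB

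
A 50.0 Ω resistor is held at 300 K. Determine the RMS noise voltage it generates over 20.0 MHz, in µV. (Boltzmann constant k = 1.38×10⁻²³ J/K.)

4.07 µV

V_n = √(4kTRB)
4kTRB = 4 × 1.38×10⁻²³ × 300 × 5.00×10¹ × 2.00×10⁷ = 1.66×10⁻¹¹ V²
V_n = √(1.66×10⁻¹¹) = 4.07×10⁻⁶ V = 4.07 µV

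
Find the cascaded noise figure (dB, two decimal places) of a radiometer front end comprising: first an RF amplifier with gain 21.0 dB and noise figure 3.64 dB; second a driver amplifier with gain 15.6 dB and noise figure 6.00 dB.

3.68 dB

Convert to linear (a loss of L dB is a gain of −L dB): F_i = 10^(NF_i/10), G_i = 10^(G_i,dB/10)
  Stage 1: F_1 = 10^(3.64/10) = 2.312, G_1 = 10^(21.0/10) = 125.9
  Stage 2: F_2 = 10^(6.00/10) = 3.981, G_2 = 10^(15.6/10) = 36.31
Friis cascade:
  F = 2.312 + (3.981 − 1)/125.9 = 2.336
NF = 10 log₁₀(2.336) = 3.68 dB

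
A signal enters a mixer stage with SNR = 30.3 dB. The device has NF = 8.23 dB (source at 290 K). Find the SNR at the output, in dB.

By definition F = SNR_in/SNR_out, so in dB: SNR_out = SNR_in − NF
SNR_out = 30.3 − 8.23 = 22.07 dB

22.07 dB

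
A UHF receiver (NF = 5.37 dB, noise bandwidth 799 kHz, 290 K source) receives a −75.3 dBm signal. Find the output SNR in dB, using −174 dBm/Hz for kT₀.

Noise floor: N = −174 + 10 log₁₀(B) + NF
10 log₁₀(7.99×10⁵) = 59.03 dB
N = −174 + 59.03 + 5.37 = −109.60 dBm
SNR = P_sig − N = −75.3 − (−109.60) = 34.30 dB → 34.3 dB

34.3 dB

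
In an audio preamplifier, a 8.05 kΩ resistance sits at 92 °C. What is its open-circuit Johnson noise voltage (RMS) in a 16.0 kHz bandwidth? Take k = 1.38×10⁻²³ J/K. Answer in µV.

1.61 µV

T = 92 °C + 273.15 = 365.15 K
V_n = √(4kTRB)
4kTRB = 4 × 1.38×10⁻²³ × 365.15 × 8.05×10³ × 1.60×10⁴ = 2.60×10⁻¹² V²
V_n = √(2.60×10⁻¹²) = 1.61×10⁻⁶ V = 1.61 µV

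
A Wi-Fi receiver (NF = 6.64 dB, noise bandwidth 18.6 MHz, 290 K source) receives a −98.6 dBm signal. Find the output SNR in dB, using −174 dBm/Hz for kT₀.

−3.9 dB

Noise floor: N = −174 + 10 log₁₀(B) + NF
10 log₁₀(1.86×10⁷) = 72.7 dB
N = −174 + 72.7 + 6.64 = −94.66 dBm
SNR = P_sig − N = −98.6 − (−94.66) = −3.94 dB → −3.9 dB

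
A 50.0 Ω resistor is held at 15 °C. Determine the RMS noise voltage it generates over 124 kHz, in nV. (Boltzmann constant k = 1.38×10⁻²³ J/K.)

T = 15 °C + 273.15 = 288.15 K
V_n = √(4kTRB)
4kTRB = 4 × 1.38×10⁻²³ × 288.15 × 5.00×10¹ × 1.24×10⁵ = 9.86×10⁻¹⁴ V²
V_n = √(9.86×10⁻¹⁴) = 3.14×10⁻⁷ V = 314 nV

314 nV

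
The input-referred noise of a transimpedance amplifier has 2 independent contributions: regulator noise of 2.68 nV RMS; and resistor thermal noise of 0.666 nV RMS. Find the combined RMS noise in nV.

Uncorrelated sources add in power (mean-square): V_tot = √(ΣV_i²)
V_tot = √[(2.68×10⁻⁹)² + (6.66×10⁻¹⁰)²] = 2.76×10⁻⁹ V = 2.76 nV

2.76 nV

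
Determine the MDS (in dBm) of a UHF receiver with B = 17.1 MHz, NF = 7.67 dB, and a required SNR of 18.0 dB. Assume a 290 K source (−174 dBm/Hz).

−76.0 dBm

Sensitivity = −174 + 10 log₁₀(B) + NF + SNR_min
= −174 + 72.33 + 7.67 + 18.0
= −76.00 dBm → −76.0 dBm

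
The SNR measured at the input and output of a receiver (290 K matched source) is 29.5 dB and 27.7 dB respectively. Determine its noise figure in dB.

1.8 dB

NF (dB) = SNR_in(dB) − SNR_out(dB) when the source is at T₀
NF = 29.5 − 27.7 = 1.8 dB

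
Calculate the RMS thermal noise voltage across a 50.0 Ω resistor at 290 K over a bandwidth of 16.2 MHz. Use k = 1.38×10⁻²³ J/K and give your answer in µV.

3.60 µV

V_n = √(4kTRB)
4kTRB = 4 × 1.38×10⁻²³ × 290 × 5.00×10¹ × 1.62×10⁷ = 1.30×10⁻¹¹ V²
V_n = √(1.30×10⁻¹¹) = 3.60×10⁻⁶ V = 3.60 µV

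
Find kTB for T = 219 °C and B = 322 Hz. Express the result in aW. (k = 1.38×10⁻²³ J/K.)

T = 219 °C + 273.15 = 492.15 K
P_n = kTB = 1.38×10⁻²³ × 492.15 × 3.22×10² = 2.19×10⁻¹⁸ W = 2.19 aW

2.19 aW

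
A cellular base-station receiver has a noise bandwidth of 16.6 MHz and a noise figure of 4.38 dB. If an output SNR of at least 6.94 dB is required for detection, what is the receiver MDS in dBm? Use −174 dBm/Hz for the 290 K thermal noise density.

Sensitivity = −174 + 10 log₁₀(B) + NF + SNR_min
= −174 + 72.2 + 4.38 + 6.94
= −90.48 dBm → −90.5 dBm

−90.5 dBm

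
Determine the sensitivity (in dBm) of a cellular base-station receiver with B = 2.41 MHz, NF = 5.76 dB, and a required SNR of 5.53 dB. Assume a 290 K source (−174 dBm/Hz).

−98.9 dBm

Sensitivity = −174 + 10 log₁₀(B) + NF + SNR_min
= −174 + 63.82 + 5.76 + 5.53
= −98.89 dBm → −98.9 dBm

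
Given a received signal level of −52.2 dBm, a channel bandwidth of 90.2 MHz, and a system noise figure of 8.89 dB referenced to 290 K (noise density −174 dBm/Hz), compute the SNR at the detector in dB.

33.4 dB

Noise floor: N = −174 + 10 log₁₀(B) + NF
10 log₁₀(9.02×10⁷) = 79.55 dB
N = −174 + 79.55 + 8.89 = −85.56 dBm
SNR = P_sig − N = −52.2 − (−85.56) = 33.36 dB → 33.4 dB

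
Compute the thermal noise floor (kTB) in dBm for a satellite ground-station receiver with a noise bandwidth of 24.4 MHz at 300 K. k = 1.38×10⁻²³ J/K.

−100.0 dBm

P_n = kTB = 1.38×10⁻²³ × 300 × 2.44×10⁷ = 1.01×10⁻¹³ W
In dBm: 10 log₁₀(1.01×10⁻¹³ / 10⁻³) = −100.0 dBm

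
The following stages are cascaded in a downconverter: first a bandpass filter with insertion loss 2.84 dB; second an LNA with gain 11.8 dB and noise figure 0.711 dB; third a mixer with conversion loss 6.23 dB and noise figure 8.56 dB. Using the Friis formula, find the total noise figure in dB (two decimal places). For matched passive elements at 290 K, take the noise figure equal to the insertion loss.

Convert to linear (a loss of L dB is a gain of −L dB): F_i = 10^(NF_i/10), G_i = 10^(G_i,dB/10)
  Stage 1: F_1 = 10^(2.84/10) = 1.923, G_1 = 10^(−2.84/10) = 0.5200
  Stage 2: F_2 = 10^(0.711/10) = 1.178, G_2 = 10^(11.8/10) = 15.14
  Stage 3: F_3 = 10^(8.56/10) = 7.178, G_3 = 10^(−6.23/10) = 0.2382
Friis cascade:
  F = 1.923 + (1.178 − 1)/0.5200 + (7.178 − 1)/7.870 = 3.050
NF = 10 log₁₀(3.050) = 4.84 dB

4.84 dB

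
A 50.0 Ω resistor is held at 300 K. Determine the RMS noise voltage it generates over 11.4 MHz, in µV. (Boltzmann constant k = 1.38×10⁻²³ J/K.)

3.07 µV

V_n = √(4kTRB)
4kTRB = 4 × 1.38×10⁻²³ × 300 × 5.00×10¹ × 1.14×10⁷ = 9.44×10⁻¹² V²
V_n = √(9.44×10⁻¹²) = 3.07×10⁻⁶ V = 3.07 µV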